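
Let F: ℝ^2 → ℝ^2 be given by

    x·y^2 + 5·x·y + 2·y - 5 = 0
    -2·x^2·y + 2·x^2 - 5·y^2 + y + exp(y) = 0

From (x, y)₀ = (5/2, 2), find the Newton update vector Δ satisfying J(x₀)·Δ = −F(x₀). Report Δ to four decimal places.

At (5/2, 2): F = (34.0000, -23.110944).
Jacobian J = [[y^2 + 5·y, 2·x·y + 5·x + 2], [-4·x·y + 4·x, -2·x^2 - 10·y + exp(y) + 1]].
At the point, J = [[14.0000, 24.5000], [-10.0000, -24.110944]] (det J = -92.553215).
Solving J·Δ = −F gives Δ = (-2.7395, 0.1777).

(-2.7395, 0.1777)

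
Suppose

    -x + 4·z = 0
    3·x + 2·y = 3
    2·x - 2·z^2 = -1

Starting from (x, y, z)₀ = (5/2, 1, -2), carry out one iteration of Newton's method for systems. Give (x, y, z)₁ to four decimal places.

(-2.2500, 4.8750, -0.5625)

At (5/2, 1, -2): F = (-10.5000, 6.5000, -2.0000).
Jacobian J = [[-1, 0, 4], [3, 2, 0], [2, 0, -4·z]].
At the point, J = [[-1.0000, 0.0000, 4.0000], [3.0000, 2.0000, 0.0000], [2.0000, 0.0000, 8.0000]] (det J = -32.0000).
Solving J·Δ = −F gives Δ = (-4.7500, 3.8750, 1.4375).
Then the next iterate is (x, y, z)₁ = (-2.2500, 4.8750, -0.5625).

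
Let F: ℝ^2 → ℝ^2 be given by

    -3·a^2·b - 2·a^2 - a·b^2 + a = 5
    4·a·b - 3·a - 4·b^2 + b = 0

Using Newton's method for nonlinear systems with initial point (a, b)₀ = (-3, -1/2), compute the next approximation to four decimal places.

At (-3, -1/2): F = (-11.7500, 13.5000).
Jacobian J = [[-6·a·b - 4·a - b^2 + 1, -3·a^2 - 2·a·b], [4·b - 3, 4·a - 8·b + 1]].
At the point, J = [[3.7500, -30.0000], [-5.0000, -7.0000]] (det J = -176.2500).
Solving J·Δ = −F gives Δ = (2.7645, -0.0461).
Then the next iterate is (a, b)₁ = (-0.2355, -0.5461).

(-0.2355, -0.5461)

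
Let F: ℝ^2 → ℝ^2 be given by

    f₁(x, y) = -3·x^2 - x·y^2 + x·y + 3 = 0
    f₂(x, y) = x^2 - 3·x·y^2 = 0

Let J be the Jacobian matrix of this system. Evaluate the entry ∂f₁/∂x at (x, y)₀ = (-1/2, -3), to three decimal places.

-9.000

∂f₁/∂x = -6·x - y^2 + y.
At (-1/2, -3) this is -9.000.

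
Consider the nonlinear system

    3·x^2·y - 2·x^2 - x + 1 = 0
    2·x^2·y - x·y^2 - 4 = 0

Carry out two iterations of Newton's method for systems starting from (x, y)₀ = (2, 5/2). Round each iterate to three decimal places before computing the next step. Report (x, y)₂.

(1.636, 0.709)

At (2, 5/2): F = (21.000, 3.500).
Jacobian J = [[6·x·y - 4·x - 1, 3·x^2], [4·x·y - y^2, 2·x^2 - 2·x·y]].
At the point, J = [[21.000, 12.000], [13.750, -2.000]] (det J = -207.000).
Solving J·Δ = −F gives Δ = (-0.406, -1.040).
Then the next iterate is (x, y)₁ = (1.594, 1.460).
Round to (1.594, 1.460) and repeat: F = (5.45319, 0.02147), J = [[6.58744, 7.62251], [7.17736, 0.42719]].
Δ = (0.042, -0.751), so (x, y)₂ = (1.636, 0.709).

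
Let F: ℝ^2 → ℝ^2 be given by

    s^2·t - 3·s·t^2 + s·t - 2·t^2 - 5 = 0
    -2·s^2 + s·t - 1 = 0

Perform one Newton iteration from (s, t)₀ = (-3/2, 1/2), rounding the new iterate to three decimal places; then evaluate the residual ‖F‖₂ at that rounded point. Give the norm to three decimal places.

16.236

At (-3/2, 1/2): F = (-4.000, -6.250).
Jacobian J = [[2·s·t - 3·t^2 + t, s^2 - 6·s·t + s - 4·t], [-4·s + t, s]].
At the point, J = [[-1.750, 3.250], [6.500, -1.500]] (det J = -18.500).
Solving J·Δ = −F gives Δ = (1.422, 1.997).
Then the next iterate is (s, t)₁ = (-0.078, 2.497).
Re-evaluating at (-0.078, 2.497): F = (-16.19060, -1.20693), so ‖F‖₂ = 16.236.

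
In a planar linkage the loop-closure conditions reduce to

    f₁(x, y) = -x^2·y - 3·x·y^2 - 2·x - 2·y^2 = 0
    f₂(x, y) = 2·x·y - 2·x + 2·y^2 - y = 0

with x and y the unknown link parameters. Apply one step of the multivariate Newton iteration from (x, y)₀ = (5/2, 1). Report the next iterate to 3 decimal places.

At (5/2, 1): F = (-20.750, 1.000).
Jacobian J = [[-2·x·y - 3·y^2 - 2, -x^2 - 6·x·y - 4·y], [2·y - 2, 2·x + 4·y - 1]].
At the point, J = [[-10.000, -25.250], [0.000, 8.000]] (det J = -80.000).
Solving J·Δ = −F gives Δ = (-1.759, -0.125).
Then the next iterate is (x, y)₁ = (0.741, 0.875).

(0.741, 0.875)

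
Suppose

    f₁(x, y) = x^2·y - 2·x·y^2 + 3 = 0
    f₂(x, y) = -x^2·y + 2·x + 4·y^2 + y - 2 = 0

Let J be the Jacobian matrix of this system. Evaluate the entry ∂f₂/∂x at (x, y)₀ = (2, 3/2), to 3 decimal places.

∂f₂/∂x = -2·x·y + 2.
At (2, 3/2) this is -4.000.

-4.000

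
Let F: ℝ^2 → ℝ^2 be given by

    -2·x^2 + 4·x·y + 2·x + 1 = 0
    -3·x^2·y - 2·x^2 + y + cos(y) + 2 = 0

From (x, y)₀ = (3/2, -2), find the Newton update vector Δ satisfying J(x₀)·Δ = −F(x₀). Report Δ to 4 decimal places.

At (3/2, -2): F = (-12.5000, 8.583853).
Jacobian J = [[-4·x + 4·y + 2, 4·x], [-6·x·y - 4·x, -3·x^2 - sin(y) + 1]].
At the point, J = [[-12.0000, 6.0000], [12.0000, -4.840703]] (det J = -13.911569).
Solving J·Δ = −F gives Δ = (0.6474, 3.3780).

(0.6474, 3.3780)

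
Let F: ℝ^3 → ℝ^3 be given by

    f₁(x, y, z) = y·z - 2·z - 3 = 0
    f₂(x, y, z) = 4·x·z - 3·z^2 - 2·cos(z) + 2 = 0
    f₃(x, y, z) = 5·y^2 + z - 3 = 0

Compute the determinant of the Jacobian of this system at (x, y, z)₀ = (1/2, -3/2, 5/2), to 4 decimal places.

J = [[0, z, y - 2], [4·z, 0, 4·x - 6·z + 2·sin(z)], [0, 10·y, 1]].
At the point, J = [[0.0000, 2.5000, -3.5000], [10.0000, 0.0000, -11.803056], [0.0000, -15.0000, 1.0000]].
det J = 500.0000.

500.0000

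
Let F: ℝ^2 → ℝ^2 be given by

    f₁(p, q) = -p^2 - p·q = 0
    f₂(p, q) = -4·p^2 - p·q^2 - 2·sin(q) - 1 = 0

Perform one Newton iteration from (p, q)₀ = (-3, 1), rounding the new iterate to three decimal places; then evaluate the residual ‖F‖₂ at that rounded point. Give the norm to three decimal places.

7.601

At (-3, 1): F = (-6.000, -35.68294).
Jacobian J = [[-2·p - q, -p], [-8·p - q^2, -2·p·q - 2·cos(q)]].
At the point, J = [[5.000, 3.000], [23.000, 4.91940]] (det J = -44.40302).
Solving J·Δ = −F gives Δ = (1.746, -0.910).
Then the next iterate is (p, q)₁ = (-1.254, 0.090).
Re-evaluating at (-1.254, 0.090): F = (-1.45966, -7.45966), so ‖F‖₂ = 7.601.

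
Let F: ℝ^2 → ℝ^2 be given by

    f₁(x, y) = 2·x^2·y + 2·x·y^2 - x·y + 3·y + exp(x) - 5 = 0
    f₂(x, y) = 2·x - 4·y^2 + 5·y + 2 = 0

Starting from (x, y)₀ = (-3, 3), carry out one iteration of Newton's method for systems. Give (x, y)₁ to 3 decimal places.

At (-3, 3): F = (13.04979, -25.000).
Jacobian J = [[4·x·y + 2·y^2 - y + exp(x), 2·x^2 + 4·x·y - x + 3], [2, -8·y + 5]].
At the point, J = [[-20.95021, -12.000], [2.000, -19.000]] (det J = 422.05405).
Solving J·Δ = −F gives Δ = (1.298, -1.179).
Then the next iterate is (x, y)₁ = (-1.702, 1.821).

(-1.702, 1.821)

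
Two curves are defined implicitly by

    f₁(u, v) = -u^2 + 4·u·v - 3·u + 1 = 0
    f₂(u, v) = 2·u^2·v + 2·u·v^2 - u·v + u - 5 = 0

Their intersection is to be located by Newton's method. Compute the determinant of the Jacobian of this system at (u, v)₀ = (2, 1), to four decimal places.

J = [[-2·u + 4·v - 3, 4·u], [4·u·v + 2·v^2 - v + 1, 2·u^2 + 4·u·v - u]].
At the point, J = [[-3.0000, 8.0000], [10.0000, 14.0000]].
det J = -122.0000.

-122.0000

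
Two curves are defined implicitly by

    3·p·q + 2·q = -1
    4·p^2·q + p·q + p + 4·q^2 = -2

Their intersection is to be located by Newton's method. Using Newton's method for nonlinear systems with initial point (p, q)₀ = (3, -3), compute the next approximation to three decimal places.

At (3, -3): F = (-32.000, -76.000).
Jacobian J = [[3·q, 3·p + 2], [8·p·q + q + 1, 4·p^2 + p + 8·q]].
At the point, J = [[-9.000, 11.000], [-74.000, 15.000]] (det J = 679.000).
Solving J·Δ = −F gives Δ = (-0.524, 2.480).
Then the next iterate is (p, q)₁ = (2.476, -0.520).

(2.476, -0.520)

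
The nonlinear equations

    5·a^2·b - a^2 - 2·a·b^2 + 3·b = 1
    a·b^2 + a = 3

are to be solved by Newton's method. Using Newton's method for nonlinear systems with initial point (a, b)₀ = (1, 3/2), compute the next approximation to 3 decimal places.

(0.158, 2.329)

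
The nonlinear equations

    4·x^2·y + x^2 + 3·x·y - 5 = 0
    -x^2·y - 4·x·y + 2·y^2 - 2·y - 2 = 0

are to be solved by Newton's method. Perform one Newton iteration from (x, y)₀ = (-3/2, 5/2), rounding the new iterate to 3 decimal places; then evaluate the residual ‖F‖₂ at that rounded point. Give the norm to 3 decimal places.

3.482

At (-3/2, 5/2): F = (8.500, 14.875).
Jacobian J = [[8·x·y + 2·x + 3·y, 4·x^2 + 3·x], [-2·x·y - 4·y, -x^2 - 4·x + 4·y - 2]].
At the point, J = [[-25.500, 4.500], [-2.500, 11.750]] (det J = -288.375).
Solving J·Δ = −F gives Δ = (0.114, -1.242).
Then the next iterate is (x, y)₁ = (-1.386, 1.258).
Re-evaluating at (-1.386, 1.258): F = (1.35668, 3.20687), so ‖F‖₂ = 3.482.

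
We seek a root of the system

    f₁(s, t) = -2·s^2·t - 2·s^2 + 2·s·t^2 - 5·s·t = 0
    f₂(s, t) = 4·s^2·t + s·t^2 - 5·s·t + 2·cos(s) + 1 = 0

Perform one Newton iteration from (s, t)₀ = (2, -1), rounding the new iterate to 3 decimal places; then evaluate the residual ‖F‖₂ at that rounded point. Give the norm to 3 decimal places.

2.789

At (2, -1): F = (14.000, -3.83229).
Jacobian J = [[-4·s·t - 4·s + 2·t^2 - 5·t, -2·s^2 + 4·s·t - 5·s], [8·s·t + t^2 - 5·t - 2·sin(s), 4·s^2 + 2·s·t - 5·s]].
At the point, J = [[7.000, -26.000], [-11.81859, 2.000]] (det J = -293.28347).
Solving J·Δ = −F gives Δ = (-0.244, 0.473).
Then the next iterate is (s, t)₁ = (1.756, -0.527).
Re-evaluating at (1.756, -0.527): F = (2.68542, -0.75364), so ‖F‖₂ = 2.789.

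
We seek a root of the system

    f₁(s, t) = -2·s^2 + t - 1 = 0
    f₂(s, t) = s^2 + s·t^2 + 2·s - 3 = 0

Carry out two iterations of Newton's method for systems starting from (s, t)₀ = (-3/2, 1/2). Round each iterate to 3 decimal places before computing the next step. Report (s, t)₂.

(0.086, 0.952)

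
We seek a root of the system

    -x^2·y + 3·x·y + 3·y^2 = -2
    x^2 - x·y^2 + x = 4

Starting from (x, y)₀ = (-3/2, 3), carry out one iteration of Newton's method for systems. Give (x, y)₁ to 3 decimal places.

At (-3/2, 3): F = (8.750, 10.250).
Jacobian J = [[-2·x·y + 3·y, -x^2 + 3·x + 6·y], [2·x - y^2 + 1, -2·x·y]].
At the point, J = [[18.000, 11.250], [-11.000, 9.000]] (det J = 285.750).
Solving J·Δ = −F gives Δ = (0.128, -0.983).
Then the next iterate is (x, y)₁ = (-1.372, 2.017).

(-1.372, 2.017)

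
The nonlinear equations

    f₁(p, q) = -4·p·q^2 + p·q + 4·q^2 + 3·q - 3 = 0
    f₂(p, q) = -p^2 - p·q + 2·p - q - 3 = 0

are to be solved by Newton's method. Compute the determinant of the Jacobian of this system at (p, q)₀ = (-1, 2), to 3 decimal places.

-68.000

J = [[-4·q^2 + q, -8·p·q + p + 8·q + 3], [-2·p - q + 2, -p - 1]].
At the point, J = [[-14.000, 34.000], [2.000, 0.000]].
det J = -68.000.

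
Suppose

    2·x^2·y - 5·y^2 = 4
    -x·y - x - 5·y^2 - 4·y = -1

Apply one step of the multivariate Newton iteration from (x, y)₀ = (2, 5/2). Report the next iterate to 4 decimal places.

(1.5136, 1.0307)

At (2, 5/2): F = (-15.2500, -47.2500).
Jacobian J = [[4·x·y, 2·x^2 - 10·y], [-y - 1, -x - 10·y - 4]].
At the point, J = [[20.0000, -17.0000], [-3.5000, -31.0000]] (det J = -679.5000).
Solving J·Δ = −F gives Δ = (-0.4864, -1.4693).
Then the next iterate is (x, y)₁ = (1.5136, 1.0307).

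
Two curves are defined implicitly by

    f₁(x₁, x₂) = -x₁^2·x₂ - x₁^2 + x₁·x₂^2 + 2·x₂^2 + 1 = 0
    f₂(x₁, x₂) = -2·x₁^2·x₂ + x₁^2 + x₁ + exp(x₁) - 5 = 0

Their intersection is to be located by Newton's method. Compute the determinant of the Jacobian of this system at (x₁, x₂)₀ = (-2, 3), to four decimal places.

-115.4587

J = [[-2·x₁·x₂ - 2·x₁ + x₂^2, -x₁^2 + 2·x₁·x₂ + 4·x₂], [-4·x₁·x₂ + 2·x₁ + exp(x₁) + 1, -2·x₁^2]].
At the point, J = [[25.0000, -4.0000], [21.135335, -8.0000]].
det J = -115.4587.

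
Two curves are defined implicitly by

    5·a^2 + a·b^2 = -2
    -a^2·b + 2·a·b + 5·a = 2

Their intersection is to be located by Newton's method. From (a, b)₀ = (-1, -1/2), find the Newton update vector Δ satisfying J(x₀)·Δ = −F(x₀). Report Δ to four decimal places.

At (-1, -1/2): F = (6.7500, -5.5000).
Jacobian J = [[10·a + b^2, 2·a·b], [-2·a·b + 2·b + 5, -a^2 + 2·a]].
At the point, J = [[-9.7500, 1.0000], [3.0000, -3.0000]] (det J = 26.2500).
Solving J·Δ = −F gives Δ = (0.5619, -1.2714).

(0.5619, -1.2714)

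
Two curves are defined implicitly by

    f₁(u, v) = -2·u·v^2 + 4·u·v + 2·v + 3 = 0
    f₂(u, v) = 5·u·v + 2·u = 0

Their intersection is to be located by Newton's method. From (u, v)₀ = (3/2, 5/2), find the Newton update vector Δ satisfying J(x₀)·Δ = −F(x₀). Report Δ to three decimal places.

(-2.225, 1.402)

At (3/2, 5/2): F = (4.250, 21.750).
Jacobian J = [[-2·v^2 + 4·v, -4·u·v + 4·u + 2], [5·v + 2, 5·u]].
At the point, J = [[-2.500, -7.000], [14.500, 7.500]] (det J = 82.750).
Solving J·Δ = −F gives Δ = (-2.225, 1.402).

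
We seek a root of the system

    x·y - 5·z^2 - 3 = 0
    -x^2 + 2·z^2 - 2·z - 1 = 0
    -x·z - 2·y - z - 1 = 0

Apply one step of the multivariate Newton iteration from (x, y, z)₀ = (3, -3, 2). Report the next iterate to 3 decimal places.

At (3, -3, 2): F = (-32.000, -6.000, -3.000).
Jacobian J = [[y, x, -10·z], [-2·x, 0, 4·z - 2], [-z, -2, -x - 1]].
At the point, J = [[-3.000, 3.000, -20.000], [-6.000, 0.000, 6.000], [-2.000, -2.000, -4.000]] (det J = -384.000).
Solving J·Δ = −F gives Δ = (-1.953, 2.359, -0.953).
Then the next iterate is (x, y, z)₁ = (1.047, -0.641, 1.047).

(1.047, -0.641, 1.047)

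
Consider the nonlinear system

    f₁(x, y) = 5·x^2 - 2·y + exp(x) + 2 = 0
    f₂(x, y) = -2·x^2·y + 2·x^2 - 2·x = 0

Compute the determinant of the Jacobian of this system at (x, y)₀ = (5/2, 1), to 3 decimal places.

J = [[10·x + exp(x), -2], [-4·x·y + 4·x - 2, -2·x^2]].
At the point, J = [[37.18249, -2.000], [-2.000, -12.500]].
det J = -468.781.

-468.781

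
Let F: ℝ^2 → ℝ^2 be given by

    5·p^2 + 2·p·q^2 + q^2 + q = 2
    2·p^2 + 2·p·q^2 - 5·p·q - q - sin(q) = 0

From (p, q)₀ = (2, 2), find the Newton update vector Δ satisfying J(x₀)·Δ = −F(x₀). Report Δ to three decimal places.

(-7.553, 8.165)

At (2, 2): F = (40.000, 1.09070).
Jacobian J = [[10·p + 2·q^2, 4·p·q + 2·q + 1], [4·p + 2·q^2 - 5·q, 4·p·q - 5·p - cos(q) - 1]].
At the point, J = [[28.000, 21.000], [6.000, 5.41615]] (det J = 25.65211).
Solving J·Δ = −F gives Δ = (-7.553, 8.165).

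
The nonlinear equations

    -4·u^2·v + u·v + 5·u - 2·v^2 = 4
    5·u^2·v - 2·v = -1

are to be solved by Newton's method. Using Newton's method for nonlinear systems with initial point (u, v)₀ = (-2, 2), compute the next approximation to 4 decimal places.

At (-2, 2): F = (-58.0000, 37.0000).
Jacobian J = [[-8·u·v + v + 5, -4·u^2 + u - 4·v], [10·u·v, 5·u^2 - 2]].
At the point, J = [[39.0000, -26.0000], [-40.0000, 18.0000]] (det J = -338.0000).
Solving J·Δ = −F gives Δ = (-0.2426, -2.5947).
Then the next iterate is (u, v)₁ = (-2.2426, -0.5947).

(-2.2426, -0.5947)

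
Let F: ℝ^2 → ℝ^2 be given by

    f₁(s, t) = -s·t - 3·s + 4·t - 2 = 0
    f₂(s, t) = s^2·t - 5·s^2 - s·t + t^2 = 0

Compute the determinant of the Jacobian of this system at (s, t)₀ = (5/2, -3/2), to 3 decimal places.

J = [[-t - 3, -s + 4], [2·s·t - 10·s - t, s^2 - s + 2·t]].
At the point, J = [[-1.500, 1.500], [-31.000, 0.750]].
det J = 45.375.

45.375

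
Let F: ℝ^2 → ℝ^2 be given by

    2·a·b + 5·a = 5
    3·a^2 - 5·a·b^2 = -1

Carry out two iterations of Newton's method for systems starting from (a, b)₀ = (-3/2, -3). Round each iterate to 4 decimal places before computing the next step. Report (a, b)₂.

(-7.0489, -14.8014)

At (-3/2, -3): F = (-3.5000, 75.2500).
Jacobian J = [[2·b + 5, 2·a], [6·a - 5·b^2, -10·a·b]].
At the point, J = [[-1.0000, -3.0000], [-54.0000, -45.0000]] (det J = -117.0000).
Solving J·Δ = −F gives Δ = (3.2756, -2.2585).
Then the next iterate is (a, b)₁ = (1.7756, -5.2585).
Round to (1.7756, -5.2585) and repeat: F = (-14.795985, -235.034612), J = [[-5.5170, 3.5512], [-127.605511, 93.369926]].
Δ = (-8.8245, -9.5429), so (a, b)₂ = (-7.0489, -14.8014).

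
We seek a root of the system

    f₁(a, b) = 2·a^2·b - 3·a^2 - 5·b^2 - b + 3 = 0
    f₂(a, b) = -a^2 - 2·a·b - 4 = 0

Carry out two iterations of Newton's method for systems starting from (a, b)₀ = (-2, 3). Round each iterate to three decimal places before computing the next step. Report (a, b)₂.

At (-2, 3): F = (-33.000, 4.000).
Jacobian J = [[4·a·b - 6·a, 2·a^2 - 10·b - 1], [-2·a - 2·b, -2·a]].
At the point, J = [[-12.000, -23.000], [-2.000, 4.000]] (det J = -94.000).
Solving J·Δ = −F gives Δ = (-0.426, -1.213).
Then the next iterate is (a, b)₁ = (-2.426, 1.787).
Round to (-2.426, 1.787) and repeat: F = (-11.37558, -1.21495), J = [[-2.78505, -7.09905], [1.278, 4.852]].
Δ = (-14.372, 4.036), so (a, b)₂ = (-16.798, 5.823).

(-16.798, 5.823)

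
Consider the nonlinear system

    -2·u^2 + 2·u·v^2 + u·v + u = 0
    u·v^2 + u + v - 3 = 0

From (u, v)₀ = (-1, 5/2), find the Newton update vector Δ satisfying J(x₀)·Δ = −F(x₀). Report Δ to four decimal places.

At (-1, 5/2): F = (-18.0000, -7.7500).
Jacobian J = [[-4·u + 2·v^2 + v + 1, 4·u·v + u], [v^2 + 1, 2·u·v + 1]].
At the point, J = [[20.0000, -11.0000], [7.2500, -4.0000]] (det J = -0.2500).
Solving J·Δ = −F gives Δ = (-53.0000, -98.0000).

(-53.0000, -98.0000)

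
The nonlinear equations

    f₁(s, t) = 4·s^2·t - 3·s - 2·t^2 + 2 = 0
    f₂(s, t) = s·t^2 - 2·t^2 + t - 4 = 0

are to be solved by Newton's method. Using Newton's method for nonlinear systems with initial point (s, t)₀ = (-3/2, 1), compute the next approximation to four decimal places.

At (-3/2, 1): F = (13.5000, -6.5000).
Jacobian J = [[8·s·t - 3, 4·s^2 - 4·t], [t^2, 2·s·t - 4·t + 1]].
At the point, J = [[-15.0000, 5.0000], [1.0000, -6.0000]] (det J = 85.0000).
Solving J·Δ = −F gives Δ = (0.5706, -0.9882).
Then the next iterate is (s, t)₁ = (-0.9294, 0.0118).

(-0.9294, 0.0118)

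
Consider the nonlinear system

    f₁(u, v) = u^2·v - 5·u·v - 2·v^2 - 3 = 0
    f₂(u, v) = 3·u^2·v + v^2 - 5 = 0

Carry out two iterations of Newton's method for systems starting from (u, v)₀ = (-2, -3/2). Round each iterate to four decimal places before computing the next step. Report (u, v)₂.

At (-2, -3/2): F = (-28.5000, -20.7500).
Jacobian J = [[2·u·v - 5·v, u^2 - 5·u - 4·v], [6·u·v, 3·u^2 + 2·v]].
At the point, J = [[13.5000, 20.0000], [18.0000, 9.0000]] (det J = -238.5000).
Solving J·Δ = −F gives Δ = (0.6646, 0.9764).
Then the next iterate is (u, v)₁ = (-1.3354, -0.5236).
Round to (-1.3354, -0.5236) and repeat: F = (-7.978123, -7.527040), J = [[4.016431, 10.554693], [4.195293, 4.302679]].
Δ = (1.6711, 0.1200), so (u, v)₂ = (0.3357, -0.4036).

(0.3357, -0.4036)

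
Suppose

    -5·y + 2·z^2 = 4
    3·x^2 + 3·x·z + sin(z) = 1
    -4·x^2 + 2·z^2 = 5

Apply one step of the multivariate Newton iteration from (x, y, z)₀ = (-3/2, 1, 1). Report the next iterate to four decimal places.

At (-3/2, 1, 1): F = (-7.0000, 2.091471, -12.0000).
Jacobian J = [[0, -5, 4·z], [6·x + 3·z, 0, 3·x + cos(z)], [-8·x, 0, 4·z]].
At the point, J = [[0.0000, -5.0000, 4.0000], [-6.0000, 0.0000, -3.959698], [12.0000, 0.0000, 4.0000]] (det J = 117.581862).
Solving J·Δ = −F gives Δ = (1.6648, -2.9956, -1.9945).
Then the next iterate is (x, y, z)₁ = (0.1648, -1.9956, -0.9945).

(0.1648, -1.9956, -0.9945)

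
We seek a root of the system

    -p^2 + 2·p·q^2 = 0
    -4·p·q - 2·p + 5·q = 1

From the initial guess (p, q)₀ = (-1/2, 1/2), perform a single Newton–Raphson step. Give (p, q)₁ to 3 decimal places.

At (-1/2, 1/2): F = (-0.500, 3.500).
Jacobian J = [[-2·p + 2·q^2, 4·p·q], [-4·q - 2, -4·p + 5]].
At the point, J = [[1.500, -1.000], [-4.000, 7.000]] (det J = 6.500).
Solving J·Δ = −F gives Δ = (0.000, -0.500).
Then the next iterate is (p, q)₁ = (-0.500, 0.000).

(-0.500, 0.000)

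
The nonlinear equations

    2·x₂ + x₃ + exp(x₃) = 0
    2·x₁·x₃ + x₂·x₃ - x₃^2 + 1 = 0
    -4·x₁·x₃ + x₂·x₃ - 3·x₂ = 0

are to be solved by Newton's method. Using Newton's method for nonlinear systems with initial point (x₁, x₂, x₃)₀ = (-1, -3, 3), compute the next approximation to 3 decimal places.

At (-1, -3, 3): F = (17.08554, -23.000, 12.000).
Jacobian J = [[0, 2, exp(x₃) + 1], [2·x₃, x₃, 2·x₁ + x₂ - 2·x₃], [-4·x₃, x₃ - 3, -4·x₁ + x₂]].
At the point, J = [[0.000, 2.000, 21.08554], [6.000, 3.000, -11.000], [-12.000, 0.000, 1.000]] (det J = 1011.07933).
Solving J·Δ = −F gives Δ = (0.916, 2.125, -1.012).
Then the next iterate is (x₁, x₂, x₃)₁ = (-0.084, -0.875, 1.988).

(-0.084, -0.875, 1.988)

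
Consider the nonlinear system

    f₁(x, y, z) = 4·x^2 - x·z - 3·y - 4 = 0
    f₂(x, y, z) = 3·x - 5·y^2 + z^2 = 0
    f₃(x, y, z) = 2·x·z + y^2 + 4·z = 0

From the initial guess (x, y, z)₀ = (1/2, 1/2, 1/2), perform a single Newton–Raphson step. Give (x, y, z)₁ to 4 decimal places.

(2.6816, 1.6651, -0.7193)

At (1/2, 1/2, 1/2): F = (-4.7500, 0.5000, 2.7500).
Jacobian J = [[8·x - z, -3, -x], [3, -10·y, 2·z], [2·z, 2·y, 2·x + 4]].
At the point, J = [[3.5000, -3.0000, -0.5000], [3.0000, -5.0000, 1.0000], [1.0000, 1.0000, 5.0000]] (det J = -53.0000).
Solving J·Δ = −F gives Δ = (2.1816, 1.1651, -1.2193).
Then the next iterate is (x, y, z)₁ = (2.6816, 1.6651, -0.7193).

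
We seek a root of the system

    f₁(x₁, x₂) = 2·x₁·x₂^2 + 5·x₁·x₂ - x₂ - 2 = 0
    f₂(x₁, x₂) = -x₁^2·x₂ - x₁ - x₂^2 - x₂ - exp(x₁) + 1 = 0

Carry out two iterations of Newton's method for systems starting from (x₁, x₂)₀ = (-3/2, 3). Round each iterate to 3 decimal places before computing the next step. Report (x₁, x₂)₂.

(-0.304, 1.019)

At (-3/2, 3): F = (-54.500, -16.47313).
Jacobian J = [[2·x₂^2 + 5·x₂, 4·x₁·x₂ + 5·x₁ - 1], [-2·x₁·x₂ - exp(x₁) - 1, -x₁^2 - 2·x₂ - 1]].
At the point, J = [[33.000, -26.500], [7.77687, -9.250]] (det J = -99.16295).
Solving J·Δ = −F gives Δ = (0.682, -1.208).
Then the next iterate is (x₁, x₂)₁ = (-0.818, 1.792).
Round to (-0.818, 1.792) and repeat: F = (-16.37491, -4.82565), J = [[15.38253, -10.95342], [1.49040, -5.25312]].
Δ = (0.514, -0.773), so (x₁, x₂)₂ = (-0.304, 1.019).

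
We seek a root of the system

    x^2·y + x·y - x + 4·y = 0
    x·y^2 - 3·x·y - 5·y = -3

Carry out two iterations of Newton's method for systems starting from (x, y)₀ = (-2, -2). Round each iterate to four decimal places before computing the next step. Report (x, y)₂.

At (-2, -2): F = (-10.0000, -7.0000).
Jacobian J = [[2·x·y + y - 1, x^2 + x + 4], [y^2 - 3·y, 2·x·y - 3·x - 5]].
At the point, J = [[5.0000, 6.0000], [10.0000, 9.0000]] (det J = -15.0000).
Solving J·Δ = −F gives Δ = (-3.2000, 4.3333).
Then the next iterate is (x, y)₁ = (-5.2000, 2.3333).
Round to (-5.2000, 2.3333) and repeat: F = (65.492472, -0.577322), J = [[-22.933020, 25.8400], [-1.555611, -13.666320]].
Δ = (2.4890, -0.3256), so (x, y)₂ = (-2.7110, 2.0077).

(-2.7110, 2.0077)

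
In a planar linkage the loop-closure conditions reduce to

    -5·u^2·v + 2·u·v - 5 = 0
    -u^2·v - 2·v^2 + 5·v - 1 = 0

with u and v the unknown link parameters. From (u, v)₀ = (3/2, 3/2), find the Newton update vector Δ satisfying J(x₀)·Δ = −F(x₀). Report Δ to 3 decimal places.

At (3/2, 3/2): F = (-17.375, -1.375).
Jacobian J = [[-10·u·v + 2·v, -5·u^2 + 2·u], [-2·u·v, -u^2 - 4·v + 5]].
At the point, J = [[-19.500, -8.250], [-4.500, -3.250]] (det J = 26.250).
Solving J·Δ = −F gives Δ = (-1.719, 1.957).

(-1.719, 1.957)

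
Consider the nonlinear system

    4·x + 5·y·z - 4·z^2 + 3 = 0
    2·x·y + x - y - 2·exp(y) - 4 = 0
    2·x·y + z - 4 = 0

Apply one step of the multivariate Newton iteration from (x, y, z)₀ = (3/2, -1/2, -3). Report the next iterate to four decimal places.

(13.7700, 5.4891, -0.1974)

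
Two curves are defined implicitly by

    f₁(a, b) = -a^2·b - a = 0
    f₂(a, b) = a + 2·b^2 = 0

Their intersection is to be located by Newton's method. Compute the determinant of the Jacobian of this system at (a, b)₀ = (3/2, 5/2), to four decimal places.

-82.7500

J = [[-2·a·b - 1, -a^2], [1, 4·b]].
At the point, J = [[-8.5000, -2.2500], [1.0000, 10.0000]].
det J = -82.7500.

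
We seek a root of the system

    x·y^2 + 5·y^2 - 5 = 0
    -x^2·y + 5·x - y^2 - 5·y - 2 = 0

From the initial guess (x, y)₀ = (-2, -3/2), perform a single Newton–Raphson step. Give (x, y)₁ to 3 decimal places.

At (-2, -3/2): F = (1.750, -0.750).
Jacobian J = [[y^2, 2·x·y + 10·y], [-2·x·y + 5, -x^2 - 2·y - 5]].
At the point, J = [[2.250, -9.000], [-1.000, -6.000]] (det J = -22.500).
Solving J·Δ = −F gives Δ = (-0.767, 0.003).
Then the next iterate is (x, y)₁ = (-2.767, -1.497).

(-2.767, -1.497)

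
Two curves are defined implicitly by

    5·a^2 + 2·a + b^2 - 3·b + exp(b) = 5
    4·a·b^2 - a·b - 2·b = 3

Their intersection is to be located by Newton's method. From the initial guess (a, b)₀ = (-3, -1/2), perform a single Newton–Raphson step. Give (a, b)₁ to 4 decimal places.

At (-3, -1/2): F = (36.356531, -6.5000).
Jacobian J = [[10·a + 2, 2·b + exp(b) - 3], [4·b^2 - b, 8·a·b - a - 2]].
At the point, J = [[-28.0000, -3.393469], [1.5000, 13.0000]] (det J = -358.909796).
Solving J·Δ = −F gives Δ = (1.2554, 0.3551).
Then the next iterate is (a, b)₁ = (-1.7446, -0.1449).

(-1.7446, -0.1449)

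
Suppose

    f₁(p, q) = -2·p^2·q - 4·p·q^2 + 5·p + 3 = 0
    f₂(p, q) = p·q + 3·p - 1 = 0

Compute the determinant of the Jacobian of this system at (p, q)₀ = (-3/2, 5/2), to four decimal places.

J = [[-4·p·q - 4·q^2 + 5, -2·p^2 - 8·p·q], [q + 3, p]].
At the point, J = [[-5.0000, 25.5000], [5.5000, -1.5000]].
det J = -132.7500.

-132.7500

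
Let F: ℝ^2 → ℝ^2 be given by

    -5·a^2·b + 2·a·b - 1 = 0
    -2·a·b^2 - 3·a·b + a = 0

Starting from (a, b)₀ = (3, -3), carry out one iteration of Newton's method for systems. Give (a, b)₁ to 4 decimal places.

At (3, -3): F = (116.0000, -24.0000).
Jacobian J = [[-10·a·b + 2·b, -5·a^2 + 2·a], [-2·b^2 - 3·b + 1, -4·a·b - 3·a]].
At the point, J = [[84.0000, -39.0000], [-8.0000, 27.0000]] (det J = 1956.0000).
Solving J·Δ = −F gives Δ = (-1.1227, 0.5562).
Then the next iterate is (a, b)₁ = (1.8773, -2.4438).

(1.8773, -2.4438)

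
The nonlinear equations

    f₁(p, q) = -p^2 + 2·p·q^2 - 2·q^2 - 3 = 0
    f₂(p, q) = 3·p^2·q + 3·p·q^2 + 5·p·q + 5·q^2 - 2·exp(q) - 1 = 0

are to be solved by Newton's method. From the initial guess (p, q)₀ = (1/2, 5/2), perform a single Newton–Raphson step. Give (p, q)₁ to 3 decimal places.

(0.473, 0.538)

At (1/2, 5/2): F = (-9.500, 23.38501).
Jacobian J = [[-2·p + 2·q^2, 4·p·q - 4·q], [6·p·q + 3·q^2 + 5·q, 3·p^2 + 6·p·q + 5·p + 10·q - 2·exp(q)]].
At the point, J = [[11.500, -5.000], [38.750, 11.38501]] (det J = 324.67764).
Solving J·Δ = −F gives Δ = (-0.027, -1.962).
Then the next iterate is (p, q)₁ = (0.473, 0.538).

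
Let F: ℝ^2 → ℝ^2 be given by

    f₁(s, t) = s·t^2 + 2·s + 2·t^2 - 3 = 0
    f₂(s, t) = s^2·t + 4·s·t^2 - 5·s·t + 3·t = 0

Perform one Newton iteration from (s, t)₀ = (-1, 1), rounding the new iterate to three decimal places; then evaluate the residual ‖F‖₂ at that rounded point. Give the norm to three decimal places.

At (-1, 1): F = (-4.000, 5.000).
Jacobian J = [[t^2 + 2, 2·s·t + 4·t], [2·s·t + 4·t^2 - 5·t, s^2 + 8·s·t - 5·s + 3]].
At the point, J = [[3.000, 2.000], [-3.000, 1.000]] (det J = 9.000).
Solving J·Δ = −F gives Δ = (1.556, -0.333).
Then the next iterate is (s, t)₁ = (0.556, 0.667).
Re-evaluating at (0.556, 0.667): F = (-0.75086, 1.34237), so ‖F‖₂ = 1.538.

1.538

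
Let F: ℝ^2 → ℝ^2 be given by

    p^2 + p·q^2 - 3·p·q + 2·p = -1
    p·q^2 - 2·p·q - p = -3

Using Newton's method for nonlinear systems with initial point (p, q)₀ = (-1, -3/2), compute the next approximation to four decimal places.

(2.1818, -3.9545)

At (-1, -3/2): F = (-6.7500, -1.2500).
Jacobian J = [[2·p + q^2 - 3·q + 2, 2·p·q - 3·p], [q^2 - 2·q - 1, 2·p·q - 2·p]].
At the point, J = [[6.7500, 6.0000], [4.2500, 5.0000]] (det J = 8.2500).
Solving J·Δ = −F gives Δ = (3.1818, -2.4545).
Then the next iterate is (p, q)₁ = (2.1818, -3.9545).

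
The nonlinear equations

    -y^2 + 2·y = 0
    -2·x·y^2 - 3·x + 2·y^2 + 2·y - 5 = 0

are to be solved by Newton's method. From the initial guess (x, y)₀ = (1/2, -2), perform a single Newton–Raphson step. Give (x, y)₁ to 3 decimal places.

(-0.333, -0.667)

At (1/2, -2): F = (-8.000, -6.500).
Jacobian J = [[0, -2·y + 2], [-2·y^2 - 3, -4·x·y + 4·y + 2]].
At the point, J = [[0.000, 6.000], [-11.000, -2.000]] (det J = 66.000).
Solving J·Δ = −F gives Δ = (-0.833, 1.333).
Then the next iterate is (x, y)₁ = (-0.333, -0.667).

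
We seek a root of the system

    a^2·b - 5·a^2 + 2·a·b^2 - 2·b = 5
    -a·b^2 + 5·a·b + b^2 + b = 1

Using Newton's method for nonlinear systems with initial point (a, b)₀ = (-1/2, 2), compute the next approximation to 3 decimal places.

(0.100, 0.756)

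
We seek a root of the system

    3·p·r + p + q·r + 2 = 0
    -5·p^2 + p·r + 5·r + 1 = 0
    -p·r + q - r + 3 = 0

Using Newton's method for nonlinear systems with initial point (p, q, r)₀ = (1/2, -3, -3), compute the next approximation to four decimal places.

(0.7882, -3.1676, 0.4647)

At (1/2, -3, -3): F = (7.0000, -16.7500, 4.5000).
Jacobian J = [[3·r + 1, r, 3·p + q], [-10·p + r, 0, p + 5], [-r, 1, -p - 1]].
At the point, J = [[-8.0000, -3.0000, -1.5000], [-8.0000, 0.0000, 5.5000], [3.0000, 1.0000, -1.5000]] (det J = 42.5000).
Solving J·Δ = −F gives Δ = (0.2882, -0.1676, 3.4647).
Then the next iterate is (p, q, r)₁ = (0.7882, -3.1676, 0.4647).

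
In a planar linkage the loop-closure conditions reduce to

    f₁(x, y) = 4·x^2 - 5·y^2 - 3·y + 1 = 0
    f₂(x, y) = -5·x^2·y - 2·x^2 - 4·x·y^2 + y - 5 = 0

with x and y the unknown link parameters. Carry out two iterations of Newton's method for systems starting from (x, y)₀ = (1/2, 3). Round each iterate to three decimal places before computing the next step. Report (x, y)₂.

(0.095, 0.620)

At (1/2, 3): F = (-52.000, -24.250).
Jacobian J = [[8·x, -10·y - 3], [-10·x·y - 4·x - 4·y^2, -5·x^2 - 8·x·y + 1]].
At the point, J = [[4.000, -33.000], [-53.000, -12.250]] (det J = -1798.000).
Solving J·Δ = −F gives Δ = (-0.091, -1.587).
Then the next iterate is (x, y)₁ = (0.409, 1.413).
Round to (0.409, 1.413) and repeat: F = (-12.55272, -8.36979), J = [[3.272, -17.130], [-15.40145, -4.45974]].
Δ = (-0.314, -0.793), so (x, y)₂ = (0.095, 0.620).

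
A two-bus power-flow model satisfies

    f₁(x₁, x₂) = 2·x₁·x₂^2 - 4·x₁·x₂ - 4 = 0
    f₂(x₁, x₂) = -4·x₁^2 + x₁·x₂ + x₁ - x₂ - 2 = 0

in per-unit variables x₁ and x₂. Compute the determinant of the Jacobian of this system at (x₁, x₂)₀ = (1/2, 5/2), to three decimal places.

J = [[2·x₂^2 - 4·x₂, 4·x₁·x₂ - 4·x₁], [-8·x₁ + x₂ + 1, x₁ - 1]].
At the point, J = [[2.500, 3.000], [-0.500, -0.500]].
det J = 0.250.

0.250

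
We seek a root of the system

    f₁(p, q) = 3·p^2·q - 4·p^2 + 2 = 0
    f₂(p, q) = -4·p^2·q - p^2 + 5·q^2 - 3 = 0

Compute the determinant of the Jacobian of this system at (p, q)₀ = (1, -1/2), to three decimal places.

J = [[6·p·q - 8·p, 3·p^2], [-8·p·q - 2·p, -4·p^2 + 10·q]].
At the point, J = [[-11.000, 3.000], [2.000, -9.000]].
det J = 93.000.

93.000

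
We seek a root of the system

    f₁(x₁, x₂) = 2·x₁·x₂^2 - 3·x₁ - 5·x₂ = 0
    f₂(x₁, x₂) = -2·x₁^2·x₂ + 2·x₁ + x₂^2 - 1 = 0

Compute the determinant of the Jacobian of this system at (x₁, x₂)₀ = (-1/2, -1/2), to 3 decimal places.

7.750

J = [[2·x₂^2 - 3, 4·x₁·x₂ - 5], [-4·x₁·x₂ + 2, -2·x₁^2 + 2·x₂]].
At the point, J = [[-2.500, -4.000], [1.000, -1.500]].
det J = 7.750.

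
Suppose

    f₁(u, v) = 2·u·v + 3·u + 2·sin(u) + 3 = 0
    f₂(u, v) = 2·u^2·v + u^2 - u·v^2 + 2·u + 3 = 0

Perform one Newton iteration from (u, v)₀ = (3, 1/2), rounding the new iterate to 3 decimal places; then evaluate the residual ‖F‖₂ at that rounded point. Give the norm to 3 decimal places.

93.040

At (3, 1/2): F = (15.28224, 26.250).
Jacobian J = [[2·v + 2·cos(u) + 3, 2·u], [4·u·v + 2·u - v^2 + 2, 2·u^2 - 2·u·v]].
At the point, J = [[2.02002, 6.000], [13.750, 15.000]] (det J = -52.19977).
Solving J·Δ = −F gives Δ = (1.374, -3.010).
Then the next iterate is (u, v)₁ = (4.374, -2.510).
Re-evaluating at (4.374, -2.510): F = (-7.72206, -92.71878), so ‖F‖₂ = 93.040.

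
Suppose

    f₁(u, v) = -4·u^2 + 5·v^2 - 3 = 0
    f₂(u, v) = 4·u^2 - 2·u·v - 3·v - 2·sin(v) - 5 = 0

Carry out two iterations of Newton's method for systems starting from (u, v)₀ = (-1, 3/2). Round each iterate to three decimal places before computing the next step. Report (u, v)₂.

At (-1, 3/2): F = (4.250, -4.49499).
Jacobian J = [[-8·u, 10·v], [8·u - 2·v, -2·u - 2·cos(v) - 3]].
At the point, J = [[8.000, 15.000], [-11.000, -1.14147]] (det J = 155.86820).
Solving J·Δ = −F gives Δ = (-0.401, -0.069).
Then the next iterate is (u, v)₁ = (-1.401, 1.431).
Round to (-1.401, 1.431) and repeat: F = (-0.61240, 0.58738), J = [[11.208, 14.310], [-14.070, -0.47668]].
Δ = (0.041, 0.010), so (u, v)₂ = (-1.360, 1.441).

(-1.360, 1.441)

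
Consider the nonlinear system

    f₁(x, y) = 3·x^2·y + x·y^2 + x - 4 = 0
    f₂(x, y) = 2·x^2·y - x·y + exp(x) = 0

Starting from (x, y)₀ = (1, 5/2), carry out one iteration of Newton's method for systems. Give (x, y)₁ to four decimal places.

(0.4790, 2.6052)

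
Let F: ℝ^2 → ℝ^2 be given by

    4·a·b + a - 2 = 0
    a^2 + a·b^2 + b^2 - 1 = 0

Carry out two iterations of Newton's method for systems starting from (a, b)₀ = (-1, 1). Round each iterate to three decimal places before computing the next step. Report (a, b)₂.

At (-1, 1): F = (-7.000, 0.000).
Jacobian J = [[4·b + 1, 4·a], [2·a + b^2, 2·a·b + 2·b]].
At the point, J = [[5.000, -4.000], [-1.000, 0.000]] (det J = -4.000).
Solving J·Δ = −F gives Δ = (0.000, -1.750).
Then the next iterate is (a, b)₁ = (-1.000, -0.750).
Round to (-1.000, -0.750) and repeat: F = (0.000, 0.000), J = [[-2.000, -4.000], [-1.43750, 0.000]].
Δ = (0.000, 0.000), so (a, b)₂ = (-1.000, -0.750).

(-1.000, -0.750)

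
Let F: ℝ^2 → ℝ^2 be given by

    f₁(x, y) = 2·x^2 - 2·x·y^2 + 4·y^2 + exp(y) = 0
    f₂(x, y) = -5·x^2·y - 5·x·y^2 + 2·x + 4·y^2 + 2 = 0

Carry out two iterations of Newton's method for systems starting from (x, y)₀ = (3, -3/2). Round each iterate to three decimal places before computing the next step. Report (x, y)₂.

At (3, -3/2): F = (13.72313, 50.750).
Jacobian J = [[4·x - 2·y^2, -4·x·y + 8·y + exp(y)], [-10·x·y - 5·y^2 + 2, -5·x^2 - 10·x·y + 8·y]].
At the point, J = [[7.500, 6.22313], [35.750, -12.000]] (det J = -312.47690).
Solving J·Δ = −F gives Δ = (-1.538, -0.352).
Then the next iterate is (x, y)₁ = (1.462, -1.852).
Round to (1.462, -1.852) and repeat: F = (8.12239, 13.36375), J = [[-1.01181, -3.82858], [11.92672, 1.57302]].
Δ = (-1.451, 2.505), so (x, y)₂ = (0.011, 0.653).

(0.011, 0.653)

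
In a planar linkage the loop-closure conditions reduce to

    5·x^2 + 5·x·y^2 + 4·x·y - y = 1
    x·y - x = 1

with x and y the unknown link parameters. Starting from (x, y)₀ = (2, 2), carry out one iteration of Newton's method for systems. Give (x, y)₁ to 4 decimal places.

At (2, 2): F = (73.0000, 1.0000).
Jacobian J = [[10·x + 5·y^2 + 4·y, 10·x·y + 4·x - 1], [y - 1, x]].
At the point, J = [[48.0000, 47.0000], [1.0000, 2.0000]] (det J = 49.0000).
Solving J·Δ = −F gives Δ = (-2.0204, 0.5102).
Then the next iterate is (x, y)₁ = (-0.0204, 2.5102).

(-0.0204, 2.5102)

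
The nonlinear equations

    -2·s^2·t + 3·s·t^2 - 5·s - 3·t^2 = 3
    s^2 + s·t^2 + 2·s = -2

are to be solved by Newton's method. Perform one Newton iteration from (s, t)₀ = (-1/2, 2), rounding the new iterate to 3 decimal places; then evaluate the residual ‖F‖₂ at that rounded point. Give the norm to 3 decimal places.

At (-1/2, 2): F = (-19.500, -0.750).
Jacobian J = [[-4·s·t + 3·t^2 - 5, -2·s^2 + 6·s·t - 6·t], [2·s + t^2 + 2, 2·s·t]].
At the point, J = [[11.000, -18.500], [5.000, -2.000]] (det J = 70.500).
Solving J·Δ = −F gives Δ = (-0.356, -1.266).
Then the next iterate is (s, t)₁ = (-0.856, 0.734).
Re-evaluating at (-0.856, 0.734): F = (-2.79545, 0.55956), so ‖F‖₂ = 2.851.

2.851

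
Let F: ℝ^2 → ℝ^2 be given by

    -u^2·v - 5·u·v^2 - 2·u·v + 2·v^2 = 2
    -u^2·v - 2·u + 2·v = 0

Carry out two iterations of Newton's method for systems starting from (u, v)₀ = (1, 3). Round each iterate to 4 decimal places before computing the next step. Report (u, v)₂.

At (1, 3): F = (-38.0000, 1.0000).
Jacobian J = [[-2·u·v - 5·v^2 - 2·v, -u^2 - 10·u·v - 2·u + 4·v], [-2·u·v - 2, -u^2 + 2]].
At the point, J = [[-57.0000, -21.0000], [-8.0000, 1.0000]] (det J = -225.0000).
Solving J·Δ = −F gives Δ = (-0.0756, -1.6044).
Then the next iterate is (u, v)₁ = (0.9244, 1.3956).
Round to (0.9244, 1.3956) and repeat: F = (-10.879615, -0.250162), J = [[-15.109882, -10.021842], [-4.580185, 1.145485]].
Δ = (-0.2368, -0.7285), so (u, v)₂ = (0.6876, 0.6671).

(0.6876, 0.6671)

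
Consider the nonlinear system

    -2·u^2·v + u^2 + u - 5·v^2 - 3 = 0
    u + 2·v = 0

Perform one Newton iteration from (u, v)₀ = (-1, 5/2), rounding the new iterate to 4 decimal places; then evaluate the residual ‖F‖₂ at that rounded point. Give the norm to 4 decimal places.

At (-1, 5/2): F = (-39.2500, 4.0000).
Jacobian J = [[-4·u·v + 2·u + 1, -2·u^2 - 10·v], [1, 2]].
At the point, J = [[9.0000, -27.0000], [1.0000, 2.0000]] (det J = 45.0000).
Solving J·Δ = −F gives Δ = (-0.6556, -1.6722).
Then the next iterate is (u, v)₁ = (-1.6556, 0.8278).
Re-evaluating at (-1.6556, 0.8278): F = (-9.878871, 0.0000), so ‖F‖₂ = 9.8789.

9.8789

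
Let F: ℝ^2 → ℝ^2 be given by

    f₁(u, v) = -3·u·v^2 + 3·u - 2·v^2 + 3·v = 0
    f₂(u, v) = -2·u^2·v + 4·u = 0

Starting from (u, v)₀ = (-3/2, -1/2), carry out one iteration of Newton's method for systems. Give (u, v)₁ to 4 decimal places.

(0.9529, -0.7882)

At (-3/2, -1/2): F = (-5.3750, -3.7500).
Jacobian J = [[-3·v^2 + 3, -6·u·v - 4·v + 3], [-4·u·v + 4, -2·u^2]].
At the point, J = [[2.2500, 0.5000], [1.0000, -4.5000]] (det J = -10.6250).
Solving J·Δ = −F gives Δ = (2.4529, -0.2882).
Then the next iterate is (u, v)₁ = (0.9529, -0.7882).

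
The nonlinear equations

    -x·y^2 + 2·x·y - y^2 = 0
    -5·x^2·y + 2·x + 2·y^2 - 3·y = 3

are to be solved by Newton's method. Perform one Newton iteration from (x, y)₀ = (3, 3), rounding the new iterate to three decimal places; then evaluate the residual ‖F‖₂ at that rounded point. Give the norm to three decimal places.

37.502

At (3, 3): F = (-18.000, -123.000).
Jacobian J = [[-y^2 + 2·y, -2·x·y + 2·x - 2·y], [-10·x·y + 2, -5·x^2 + 4·y - 3]].
At the point, J = [[-3.000, -18.000], [-88.000, -36.000]] (det J = -1476.000).
Solving J·Δ = −F gives Δ = (-1.061, -0.823).
Then the next iterate is (x, y)₁ = (1.939, 2.177).
Re-evaluating at (1.939, 2.177): F = (-5.48648, -37.09891), so ‖F‖₂ = 37.502.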